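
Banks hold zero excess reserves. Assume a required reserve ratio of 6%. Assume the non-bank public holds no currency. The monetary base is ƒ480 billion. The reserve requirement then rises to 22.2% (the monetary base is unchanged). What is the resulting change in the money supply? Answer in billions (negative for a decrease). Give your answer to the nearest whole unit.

Initially m₁ = 1 / (0.06) ≈ 16.6667, so M₁ = 16.6667 × 480 = 8000.016 billion.
After the change m₂ = 1 / (0.222) ≈ 4.5045, so M₂ = 4.5045 × 480 = 2162.16 billion.
ΔM = M₂ − M₁ = 2162.16 − 8000.016 = -5837.856 billion.

-5838 billion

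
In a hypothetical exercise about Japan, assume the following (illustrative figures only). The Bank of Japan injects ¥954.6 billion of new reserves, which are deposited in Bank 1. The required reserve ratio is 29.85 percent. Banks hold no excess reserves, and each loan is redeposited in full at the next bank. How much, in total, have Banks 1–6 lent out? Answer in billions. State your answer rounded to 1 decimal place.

Bank i lends (1 − rr)^i of the original deposit: Bank 1 lends 954.6·0.7015 = 669.6519, Bank 2 lends 954.6·0.7015² ≈ 469.7608, and so on.
Summing a geometric series: total = 954.6·[0.7015·(1 − 0.7015^6) / (1 − 0.7015)] ≈ 1976.0457 billion.

¥1976.0 billion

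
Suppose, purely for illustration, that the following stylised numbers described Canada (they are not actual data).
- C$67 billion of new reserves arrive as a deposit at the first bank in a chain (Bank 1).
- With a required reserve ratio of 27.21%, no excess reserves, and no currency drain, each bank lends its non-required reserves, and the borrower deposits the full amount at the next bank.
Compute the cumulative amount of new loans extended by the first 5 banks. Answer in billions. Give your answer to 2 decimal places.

Bank i lends (1 − rr)^i of the original deposit: Bank 1 lends 67·0.7279 = 48.7693, Bank 2 lends 67·0.7279² ≈ 35.4992, and so on.
Summing a geometric series: total = 67·[0.7279·(1 − 0.7279^5) / (1 − 0.7279)] ≈ 142.6081 billion.

C$142.61 billion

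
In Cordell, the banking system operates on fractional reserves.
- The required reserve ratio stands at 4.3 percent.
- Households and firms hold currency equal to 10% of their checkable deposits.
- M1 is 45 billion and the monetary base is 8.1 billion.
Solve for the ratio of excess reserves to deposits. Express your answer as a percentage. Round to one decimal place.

5.5%

Using m = M/MB = 45/8.1 ≈ 5.555556. Since m = (1 + c)/(c + rr + e), the denominator satisfies c + rr + e = (1 + c)/m = (1 + 0.1) / 5.555556 ≈ 0.198000.
With c = 0.1 and rr = 0.043, the ratio of excess reserves to deposits is 0.198000 − 0.1 − 0.043 = 0.055.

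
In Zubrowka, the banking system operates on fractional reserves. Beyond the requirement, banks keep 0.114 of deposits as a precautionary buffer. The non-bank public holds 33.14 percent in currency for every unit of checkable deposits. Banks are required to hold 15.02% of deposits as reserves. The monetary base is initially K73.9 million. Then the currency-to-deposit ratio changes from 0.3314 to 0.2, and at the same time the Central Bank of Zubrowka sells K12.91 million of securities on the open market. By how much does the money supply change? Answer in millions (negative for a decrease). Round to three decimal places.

Before: m₁ = (1 + 0.3314) / (0.1502 + 0.114 + 0.3314) ≈ 2.235393, MB₁ = 73.9, so M₁ = 2.235393 × 73.9 ≈ 165.1955 million.
After: m₂ = (1 + 0.2) / (0.1502 + 0.114 + 0.2) ≈ 2.585093, MB₂ = 73.9 − 12.91 = 60.99, so M₂ = 2.585093 × 60.99 ≈ 157.6648 million.
ΔM = M₂ − M₁ = 157.6648 − 165.1955 = -7.5307 million.

-7.531 million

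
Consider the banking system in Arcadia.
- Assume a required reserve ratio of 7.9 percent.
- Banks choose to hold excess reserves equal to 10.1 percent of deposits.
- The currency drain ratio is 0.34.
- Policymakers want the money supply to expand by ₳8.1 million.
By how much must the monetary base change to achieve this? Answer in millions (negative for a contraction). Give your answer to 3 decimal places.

₳3.143 million

The money multiplier is m = (1 + c) / (rr + e + c) = (1 + 0.34) / (0.079 + 0.101 + 0.34) ≈ 2.57692.
ΔMB = ΔM / m = (+8.1) / 2.57692 ≈ 3.1433 million.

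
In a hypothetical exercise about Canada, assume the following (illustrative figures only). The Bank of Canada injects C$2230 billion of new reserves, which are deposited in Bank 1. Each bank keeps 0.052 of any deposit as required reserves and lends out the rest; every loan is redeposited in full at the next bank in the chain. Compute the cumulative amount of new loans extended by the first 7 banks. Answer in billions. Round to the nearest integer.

C$12680 billion

Bank i lends (1 − rr)^i of the original deposit: Bank 1 lends 2230·0.9480 = 2114.0400, Bank 2 lends 2230·0.9480² ≈ 2004.1099, and so on.
Summing a geometric series: total = 2230·[0.9480·(1 − 0.9480^7) / (1 − 0.9480)] ≈ 12679.7363 billion.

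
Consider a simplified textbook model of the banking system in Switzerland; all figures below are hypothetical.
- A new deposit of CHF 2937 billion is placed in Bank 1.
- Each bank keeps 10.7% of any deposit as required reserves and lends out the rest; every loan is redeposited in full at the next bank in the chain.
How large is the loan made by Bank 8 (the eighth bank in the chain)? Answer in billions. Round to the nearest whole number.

Each bank lends a fraction (1 − rr) = 0.8930 of the deposit it receives, so Bank 8 receives 2937·0.8930^7 and lends 2937·0.8930^8 ≈ 1187.7242 billion.

CHF 1188 billion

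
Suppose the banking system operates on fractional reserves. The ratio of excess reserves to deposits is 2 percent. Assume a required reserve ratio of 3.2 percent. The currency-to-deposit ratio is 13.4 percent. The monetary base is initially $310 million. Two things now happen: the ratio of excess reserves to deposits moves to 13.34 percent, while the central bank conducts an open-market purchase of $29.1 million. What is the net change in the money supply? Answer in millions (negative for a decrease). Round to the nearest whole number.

Before: m₁ = (1 + 0.134) / (0.032 + 0.02 + 0.134) ≈ 6.0968, MB₁ = 310, so M₁ = 6.0968 × 310 = 1890.008 million.
After: m₂ = (1 + 0.134) / (0.032 + 0.1334 + 0.134) ≈ 3.7876, MB₂ = 310 + 29.1 = 339.1, so M₂ = 3.7876 × 339.1 ≈ 1284.3752 million.
ΔM = M₂ − M₁ = 1284.3752 − 1890.008 = -605.6328 million.

-606 million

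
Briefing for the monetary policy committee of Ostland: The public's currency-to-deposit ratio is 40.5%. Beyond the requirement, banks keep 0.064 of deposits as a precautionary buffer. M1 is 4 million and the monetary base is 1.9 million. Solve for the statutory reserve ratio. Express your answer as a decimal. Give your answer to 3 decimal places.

0.198

Using m = M/MB = 4/1.9 ≈ 2.105263. Since m = (1 + c)/(c + rr + e), the denominator satisfies c + rr + e = (1 + c)/m = (1 + 0.405) / 2.105263 ≈ 0.667375.
With c = 0.405 and e = 0.064, the statutory reserve ratio is 0.667375 − 0.405 − 0.064 = 0.198375.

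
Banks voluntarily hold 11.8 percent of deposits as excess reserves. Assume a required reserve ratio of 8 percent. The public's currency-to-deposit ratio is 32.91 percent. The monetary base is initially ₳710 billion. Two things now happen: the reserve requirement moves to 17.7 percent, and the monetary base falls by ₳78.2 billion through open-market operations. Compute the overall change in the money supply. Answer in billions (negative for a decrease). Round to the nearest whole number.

-445 billion

Before: m₁ = (1 + 0.3291) / (0.08 + 0.118 + 0.3291) ≈ 2.5215, MB₁ = 710, so M₁ = 2.5215 × 710 = 1790.265 billion.
After: m₂ = (1 + 0.3291) / (0.177 + 0.118 + 0.3291) ≈ 2.1296, MB₂ = 710 − 78.2 = 631.8, so M₂ = 2.1296 × 631.8 ≈ 1345.4813 billion.
ΔM = M₂ − M₁ = 1345.4813 − 1790.265 = -444.7837 billion.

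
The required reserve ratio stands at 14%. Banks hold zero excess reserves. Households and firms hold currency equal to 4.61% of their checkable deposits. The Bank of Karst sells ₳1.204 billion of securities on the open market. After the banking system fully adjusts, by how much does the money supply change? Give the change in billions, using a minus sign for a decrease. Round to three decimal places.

The money multiplier is m = (1 + c) / (rr + c) = (1 + 0.0461) / (0.14 + 0.0461) ≈ 5.62117.
The sale removes 1.204 billion of base, so ΔM = m × ΔMB = 5.62117 × (−1.204) ≈ -6.7679 billion.

-6.768 billion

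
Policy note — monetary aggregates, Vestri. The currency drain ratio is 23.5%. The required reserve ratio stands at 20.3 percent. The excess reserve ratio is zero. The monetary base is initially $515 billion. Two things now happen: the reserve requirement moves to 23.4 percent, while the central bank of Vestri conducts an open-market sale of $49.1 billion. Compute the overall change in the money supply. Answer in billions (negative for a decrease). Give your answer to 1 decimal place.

Before: m₁ = (1 + 0.235) / (0.203 + 0.235) ≈ 2.81963, MB₁ = 515, so M₁ = 2.81963 × 515 ≈ 1452.1095 billion.
After: m₂ = (1 + 0.235) / (0.234 + 0.235) ≈ 2.63326, MB₂ = 515 − 49.1 = 465.9, so M₂ = 2.63326 × 465.9 ≈ 1226.8358 billion.
ΔM = M₂ − M₁ = 1226.8358 − 1452.1095 = -225.2737 billion.

-225.3 billion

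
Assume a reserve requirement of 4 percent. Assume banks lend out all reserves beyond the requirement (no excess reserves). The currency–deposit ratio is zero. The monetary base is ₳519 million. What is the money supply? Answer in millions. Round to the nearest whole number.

With no currency drain or excess reserves, the money multiplier is m = 1/rr = 1/0.04 = 25.
Money supply M = m × MB = 25 × 519 = 12975 million.

₳12975 million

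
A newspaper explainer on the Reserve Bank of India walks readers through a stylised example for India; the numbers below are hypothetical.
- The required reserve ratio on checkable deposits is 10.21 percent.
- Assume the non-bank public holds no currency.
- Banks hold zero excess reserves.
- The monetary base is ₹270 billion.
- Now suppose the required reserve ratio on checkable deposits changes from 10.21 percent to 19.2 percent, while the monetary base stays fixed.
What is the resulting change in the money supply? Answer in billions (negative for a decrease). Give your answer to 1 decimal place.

Initially m₁ = 1 / (0.1021) ≈ 9.79432, so M₁ = 9.79432 × 270 = 2644.4664 billion.
After the change m₂ = 1 / (0.192) ≈ 5.20833, so M₂ = 5.20833 × 270 = 1406.2491 billion.
ΔM = M₂ − M₁ = 1406.2491 − 2644.4664 = -1238.2173 billion.

-1238.2 billion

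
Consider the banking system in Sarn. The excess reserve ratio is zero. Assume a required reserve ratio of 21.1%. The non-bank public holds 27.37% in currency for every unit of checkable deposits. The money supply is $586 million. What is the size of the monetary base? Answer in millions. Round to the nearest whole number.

$223 million

The money multiplier is m = (1 + c) / (rr + c) = (1 + 0.2737) / (0.211 + 0.2737) ≈ 2.6278.
MB = M / m = 586 / 2.6278 ≈ 223.0002 million.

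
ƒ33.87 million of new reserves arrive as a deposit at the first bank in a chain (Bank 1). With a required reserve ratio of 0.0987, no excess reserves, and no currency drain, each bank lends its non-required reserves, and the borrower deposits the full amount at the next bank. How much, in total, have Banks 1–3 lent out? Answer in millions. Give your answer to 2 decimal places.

ƒ82.84 million

Bank i lends (1 − rr)^i of the original deposit: Bank 1 lends 33.87·0.9013 ≈ 30.5270, Bank 2 lends 33.87·0.9013² ≈ 27.5140, and so on.
Summing a geometric series: total = 33.87·[0.9013·(1 − 0.9013^3) / (1 − 0.9013)] ≈ 82.8394 million.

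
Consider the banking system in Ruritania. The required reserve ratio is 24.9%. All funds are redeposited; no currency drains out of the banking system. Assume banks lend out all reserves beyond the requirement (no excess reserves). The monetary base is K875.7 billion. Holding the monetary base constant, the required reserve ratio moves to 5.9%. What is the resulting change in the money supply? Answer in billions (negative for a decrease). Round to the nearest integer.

Initially m₁ = 1 / (0.249) ≈ 4.0161, so M₁ = 4.0161 × 875.7 ≈ 3516.8988 billion.
After the change m₂ = 1 / (0.059) ≈ 16.9492, so M₂ = 16.9492 × 875.7 ≈ 14842.4144 billion.
ΔM = M₂ − M₁ = 14842.4144 − 3516.8988 = 11325.5156 billion.

K11326 billion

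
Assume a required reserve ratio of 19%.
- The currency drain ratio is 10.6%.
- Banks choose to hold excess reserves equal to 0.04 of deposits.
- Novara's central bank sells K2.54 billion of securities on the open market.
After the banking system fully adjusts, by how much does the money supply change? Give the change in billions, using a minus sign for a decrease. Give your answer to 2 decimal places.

-8.36 billion

The money multiplier is m = (1 + c) / (rr + e + c) = (1 + 0.106) / (0.19 + 0.04 + 0.106) ≈ 3.2917.
The sale removes 2.54 billion of base, so ΔM = m × ΔMB = 3.2917 × (−2.54) ≈ -8.3609 billion.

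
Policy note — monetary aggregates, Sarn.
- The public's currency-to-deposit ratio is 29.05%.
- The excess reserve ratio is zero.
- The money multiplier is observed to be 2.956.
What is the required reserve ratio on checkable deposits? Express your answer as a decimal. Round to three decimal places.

0.146

Using m = 2.956. Since m = (1 + c)/(c + rr + e), the denominator satisfies c + rr + e = (1 + c)/m = (1 + 0.2905) / 2.956 ≈ 0.436570.
With c = 0.2905 and e = 0, the required reserve ratio on checkable deposits is 0.436570 − 0.2905 − 0 = 0.14607.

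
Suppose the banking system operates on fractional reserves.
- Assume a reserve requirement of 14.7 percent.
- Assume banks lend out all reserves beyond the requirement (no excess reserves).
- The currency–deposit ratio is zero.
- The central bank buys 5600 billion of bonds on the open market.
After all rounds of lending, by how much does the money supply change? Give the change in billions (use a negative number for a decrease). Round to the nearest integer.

The simple money multiplier is m = 1/rr = 1/0.147 ≈ 6.80272.
An open-market purchase increases the monetary base by 5600 billion, so ΔM = m × ΔMB = 6.80272 × 5600 = 38095.232 billion.

38095 billion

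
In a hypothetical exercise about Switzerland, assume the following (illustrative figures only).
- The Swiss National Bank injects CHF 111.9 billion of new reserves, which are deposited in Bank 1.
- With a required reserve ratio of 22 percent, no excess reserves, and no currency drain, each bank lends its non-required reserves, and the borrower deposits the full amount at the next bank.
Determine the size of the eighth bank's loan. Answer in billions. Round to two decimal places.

Each bank lends a fraction (1 − rr) = 0.7800 of the deposit it receives, so Bank 8 receives 111.9·0.7800^7 and lends 111.9·0.7800^8 ≈ 15.3316 billion.

CHF 15.33 billion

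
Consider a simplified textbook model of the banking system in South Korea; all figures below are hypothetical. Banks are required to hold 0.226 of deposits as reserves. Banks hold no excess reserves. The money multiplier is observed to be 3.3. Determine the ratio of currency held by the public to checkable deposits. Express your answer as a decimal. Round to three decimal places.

Using m = 3.3. From m = (1 + c)/(c + rr + e), rearranging gives 1 + c = m·(c + rr + e), so c·(1 − m) = m·(rr + e) − 1.
Hence c = [m·(rr + e) − 1]/(1 − m) = [3.3 × (0.226 + 0) − 1] / (1 − 3.3) ≈ 0.110522.

0.111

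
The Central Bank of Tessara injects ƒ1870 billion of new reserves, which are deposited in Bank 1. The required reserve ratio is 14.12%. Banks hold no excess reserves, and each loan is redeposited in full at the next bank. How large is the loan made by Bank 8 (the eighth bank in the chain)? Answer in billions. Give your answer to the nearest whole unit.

ƒ553 billion

Each bank lends a fraction (1 − rr) = 0.8588 of the deposit it receives, so Bank 8 receives 1870·0.8588^7 and lends 1870·0.8588^8 ≈ 553.3219 billion.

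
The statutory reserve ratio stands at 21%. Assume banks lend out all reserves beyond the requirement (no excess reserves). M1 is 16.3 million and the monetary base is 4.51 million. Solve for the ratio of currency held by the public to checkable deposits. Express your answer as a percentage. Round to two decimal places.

9.22%

Using m = M/MB = 16.3/4.51 ≈ 3.614191. From m = (1 + c)/(c + rr + e), rearranging gives 1 + c = m·(c + rr + e), so c·(1 − m) = m·(rr + e) − 1.
Hence c = [m·(rr + e) − 1]/(1 − m) = [3.614191 × (0.21 + 0) − 1] / (1 − 3.614191) ≈ 0.092197.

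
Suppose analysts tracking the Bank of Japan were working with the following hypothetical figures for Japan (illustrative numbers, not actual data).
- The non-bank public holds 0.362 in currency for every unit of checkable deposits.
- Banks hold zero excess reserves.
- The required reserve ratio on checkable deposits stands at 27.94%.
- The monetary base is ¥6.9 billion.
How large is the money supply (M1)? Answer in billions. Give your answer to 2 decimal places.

¥14.65 billion

The money multiplier is m = (1 + c) / (rr + c) = (1 + 0.362) / (0.2794 + 0.362) ≈ 2.1235.
So M = m × MB = 2.1235 × 6.9 ≈ 14.6522 billion.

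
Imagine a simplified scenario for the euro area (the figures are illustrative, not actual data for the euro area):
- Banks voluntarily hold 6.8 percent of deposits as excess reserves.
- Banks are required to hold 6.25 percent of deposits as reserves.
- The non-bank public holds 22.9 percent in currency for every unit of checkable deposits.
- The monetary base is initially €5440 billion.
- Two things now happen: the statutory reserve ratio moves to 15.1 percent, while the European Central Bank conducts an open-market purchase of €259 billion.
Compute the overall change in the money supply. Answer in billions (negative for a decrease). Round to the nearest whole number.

Before: m₁ = (1 + 0.229) / (0.0625 + 0.068 + 0.229) ≈ 3.41864, MB₁ = 5440, so M₁ = 3.41864 × 5440 = 18597.4016 billion.
After: m₂ = (1 + 0.229) / (0.151 + 0.068 + 0.229) ≈ 2.74330, MB₂ = 5440 + 259 = 5699, so M₂ = 2.74330 × 5699 = 15634.0667 billion.
ΔM = M₂ − M₁ = 15634.0667 − 18597.4016 = -2963.3349 billion.

-2963 billion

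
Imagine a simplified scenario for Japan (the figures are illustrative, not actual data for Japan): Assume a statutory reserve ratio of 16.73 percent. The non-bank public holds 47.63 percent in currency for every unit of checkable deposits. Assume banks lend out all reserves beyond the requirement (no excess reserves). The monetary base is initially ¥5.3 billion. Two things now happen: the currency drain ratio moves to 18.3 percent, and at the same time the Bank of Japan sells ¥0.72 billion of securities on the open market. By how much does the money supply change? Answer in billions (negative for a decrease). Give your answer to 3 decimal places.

¥3.310 billion

Before: m₁ = (1 + 0.4763) / (0.1673 + 0.4763) ≈ 2.29382, MB₁ = 5.3, so M₁ = 2.29382 × 5.3 ≈ 12.1572 billion.
After: m₂ = (1 + 0.183) / (0.1673 + 0.183) ≈ 3.37711, MB₂ = 5.3 − 0.72 = 4.58, so M₂ = 3.37711 × 4.58 ≈ 15.4672 billion.
ΔM = M₂ − M₁ = 15.4672 − 12.1572 = 3.31 billion.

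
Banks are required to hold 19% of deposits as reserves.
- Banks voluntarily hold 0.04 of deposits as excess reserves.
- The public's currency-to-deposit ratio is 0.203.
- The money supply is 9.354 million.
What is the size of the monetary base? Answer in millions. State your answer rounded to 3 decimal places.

3.367 million

The money multiplier is m = (1 + c) / (rr + e + c) = (1 + 0.203) / (0.19 + 0.04 + 0.203) ≈ 2.77829.
MB = M / m = 9.354 / 2.77829 ≈ 3.3668 million.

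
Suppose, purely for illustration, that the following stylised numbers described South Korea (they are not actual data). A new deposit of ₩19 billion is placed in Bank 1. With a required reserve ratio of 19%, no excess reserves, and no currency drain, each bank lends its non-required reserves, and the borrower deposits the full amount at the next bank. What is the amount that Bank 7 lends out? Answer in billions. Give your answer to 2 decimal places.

Each bank lends a fraction (1 − rr) = 0.8100 of the deposit it receives, so Bank 7 receives 19·0.8100^6 and lends 19·0.8100^7 ≈ 4.3466 billion.

₩4.35 billion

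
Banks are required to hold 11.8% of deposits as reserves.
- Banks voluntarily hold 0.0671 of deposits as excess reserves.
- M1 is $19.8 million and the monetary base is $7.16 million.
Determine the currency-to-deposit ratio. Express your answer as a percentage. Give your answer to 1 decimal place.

27.7%

Using m = M/MB = 19.8/7.16 ≈ 2.765363. From m = (1 + c)/(c + rr + e), rearranging gives 1 + c = m·(c + rr + e), so c·(1 − m) = m·(rr + e) − 1.
Hence c = [m·(rr + e) − 1]/(1 − m) = [2.765363 × (0.118 + 0.0671) − 1] / (1 − 2.765363) ≈ 0.276505.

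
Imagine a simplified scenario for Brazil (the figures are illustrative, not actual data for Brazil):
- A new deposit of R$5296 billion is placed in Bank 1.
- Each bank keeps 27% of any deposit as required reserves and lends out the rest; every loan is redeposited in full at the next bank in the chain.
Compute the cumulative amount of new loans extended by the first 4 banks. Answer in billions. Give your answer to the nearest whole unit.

Bank i lends (1 − rr)^i of the original deposit: Bank 1 lends 5296·0.7300 = 3866.0800, Bank 2 lends 5296·0.7300² = 2822.2384, and so on.
Summing a geometric series: total = 5296·[0.7300·(1 − 0.7300^4) / (1 − 0.7300)] ≈ 10252.5233 billion.

R$10253 billion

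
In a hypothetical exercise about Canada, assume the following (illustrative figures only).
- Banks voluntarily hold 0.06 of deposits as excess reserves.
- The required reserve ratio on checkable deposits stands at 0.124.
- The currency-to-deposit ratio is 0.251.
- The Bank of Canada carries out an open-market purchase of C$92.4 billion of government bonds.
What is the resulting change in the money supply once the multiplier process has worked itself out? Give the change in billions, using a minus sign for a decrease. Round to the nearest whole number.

The money multiplier is m = (1 + c) / (rr + e + c) = (1 + 0.251) / (0.124 + 0.06 + 0.251) ≈ 2.8759.
The purchase adds 92.4 billion of base, so ΔM = m × ΔMB = 2.8759 × (+92.4) ≈ 265.7332 billion.

C$266 billion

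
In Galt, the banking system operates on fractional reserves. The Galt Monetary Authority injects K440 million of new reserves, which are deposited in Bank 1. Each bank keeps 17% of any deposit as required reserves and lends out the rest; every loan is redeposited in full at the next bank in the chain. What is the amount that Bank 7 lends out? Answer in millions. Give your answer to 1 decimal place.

K119.4 million

Each bank lends a fraction (1 − rr) = 0.8300 of the deposit it receives, so Bank 7 receives 440·0.8300^6 and lends 440·0.8300^7 ≈ 119.3986 million.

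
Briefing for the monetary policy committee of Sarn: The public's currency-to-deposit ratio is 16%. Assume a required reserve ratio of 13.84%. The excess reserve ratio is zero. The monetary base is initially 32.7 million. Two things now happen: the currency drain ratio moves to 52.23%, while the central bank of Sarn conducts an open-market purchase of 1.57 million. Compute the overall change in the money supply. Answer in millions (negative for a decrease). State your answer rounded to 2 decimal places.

-48.16 million

Before: m₁ = (1 + 0.16) / (0.1384 + 0.16) ≈ 3.88740, MB₁ = 32.7, so M₁ = 3.88740 × 32.7 ≈ 127.118 million.
After: m₂ = (1 + 0.5223) / (0.1384 + 0.5223) ≈ 2.30407, MB₂ = 32.7 + 1.57 = 34.27, so M₂ = 2.30407 × 34.27 ≈ 78.9605 million.
ΔM = M₂ − M₁ = 78.9605 − 127.118 = -48.1575 million.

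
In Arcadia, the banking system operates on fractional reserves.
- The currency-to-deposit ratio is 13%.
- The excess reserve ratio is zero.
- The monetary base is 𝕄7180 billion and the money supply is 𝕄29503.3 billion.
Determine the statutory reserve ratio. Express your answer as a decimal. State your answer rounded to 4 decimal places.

0.1450

Using m = M/MB = 29503.3/7180 ≈ 4.109095. Since m = (1 + c)/(c + rr + e), the denominator satisfies c + rr + e = (1 + c)/m = (1 + 0.13) / 4.109095 ≈ 0.275000.
With c = 0.13 and e = 0, the statutory reserve ratio is 0.275000 − 0.13 − 0 = 0.145.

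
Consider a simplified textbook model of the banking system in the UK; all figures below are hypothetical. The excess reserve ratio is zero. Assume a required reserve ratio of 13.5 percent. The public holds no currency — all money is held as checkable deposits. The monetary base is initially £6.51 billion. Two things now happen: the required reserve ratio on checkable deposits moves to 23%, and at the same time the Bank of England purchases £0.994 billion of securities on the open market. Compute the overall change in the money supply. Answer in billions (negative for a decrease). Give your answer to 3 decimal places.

-15.596 billion

Before: m₁ = 1 / (0.135) ≈ 7.40741, MB₁ = 6.51, so M₁ = 7.40741 × 6.51 ≈ 48.2222 billion.
After: m₂ = 1 / (0.23) ≈ 4.34783, MB₂ = 6.51 + 0.994 = 7.504, so M₂ = 4.34783 × 7.504 ≈ 32.6261 billion.
ΔM = M₂ − M₁ = 32.6261 − 48.2222 = -15.5961 billion.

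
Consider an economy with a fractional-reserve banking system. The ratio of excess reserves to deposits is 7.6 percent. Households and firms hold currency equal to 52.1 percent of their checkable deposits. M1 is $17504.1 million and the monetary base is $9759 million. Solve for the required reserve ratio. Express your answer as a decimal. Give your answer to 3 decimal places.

0.251

Using m = M/MB = 17504.1/9759 ≈ 1.793637. Since m = (1 + c)/(c + rr + e), the denominator satisfies c + rr + e = (1 + c)/m = (1 + 0.521) / 1.793637 ≈ 0.847998.
With c = 0.521 and e = 0.076, the required reserve ratio is 0.847998 − 0.521 − 0.076 = 0.250998.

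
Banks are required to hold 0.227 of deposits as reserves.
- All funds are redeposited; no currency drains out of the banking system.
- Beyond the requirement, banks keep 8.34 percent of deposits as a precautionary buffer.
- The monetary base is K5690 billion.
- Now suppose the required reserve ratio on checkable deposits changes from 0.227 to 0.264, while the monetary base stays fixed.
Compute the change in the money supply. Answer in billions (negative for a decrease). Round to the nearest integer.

-1952 billion

Initially m₁ = 1 / (0.227 + 0.0834) ≈ 3.22165, so M₁ = 3.22165 × 5690 = 18331.1885 billion.
After the change m₂ = 1 / (0.264 + 0.0834) ≈ 2.87853, so M₂ = 2.87853 × 5690 = 16378.8357 billion.
ΔM = M₂ − M₁ = 16378.8357 − 18331.1885 = -1952.3528 billion.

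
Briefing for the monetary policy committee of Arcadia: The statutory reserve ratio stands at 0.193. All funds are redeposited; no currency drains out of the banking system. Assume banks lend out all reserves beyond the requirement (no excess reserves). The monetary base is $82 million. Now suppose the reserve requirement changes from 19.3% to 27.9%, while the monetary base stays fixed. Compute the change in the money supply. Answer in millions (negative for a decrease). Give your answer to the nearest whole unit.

Initially m₁ = 1 / (0.193) ≈ 5.1813, so M₁ = 5.1813 × 82 = 424.8666 million.
After the change m₂ = 1 / (0.279) ≈ 3.5842, so M₂ = 3.5842 × 82 = 293.9044 million.
ΔM = M₂ − M₁ = 293.9044 − 424.8666 = -130.9622 million.

-131 million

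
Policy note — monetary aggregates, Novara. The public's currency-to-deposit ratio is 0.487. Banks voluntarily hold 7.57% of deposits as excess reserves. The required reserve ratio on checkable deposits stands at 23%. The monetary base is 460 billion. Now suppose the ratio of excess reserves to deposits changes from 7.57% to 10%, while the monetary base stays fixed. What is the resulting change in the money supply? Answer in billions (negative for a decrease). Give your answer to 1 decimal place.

Initially m₁ = (1 + 0.487) / (0.23 + 0.0757 + 0.487) ≈ 1.87587, so M₁ = 1.87587 × 460 = 862.9002 billion.
After the change m₂ = (1 + 0.487) / (0.23 + 0.1 + 0.487) ≈ 1.82007, so M₂ = 1.82007 × 460 = 837.2322 billion.
ΔM = M₂ − M₁ = 837.2322 − 862.9002 = -25.668 billion.

-25.7 billion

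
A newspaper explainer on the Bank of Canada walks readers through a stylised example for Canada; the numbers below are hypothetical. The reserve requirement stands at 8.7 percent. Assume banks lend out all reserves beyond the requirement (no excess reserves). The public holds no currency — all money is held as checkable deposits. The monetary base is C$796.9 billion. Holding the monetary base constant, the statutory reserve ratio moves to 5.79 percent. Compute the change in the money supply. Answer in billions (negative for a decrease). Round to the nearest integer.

Initially m₁ = 1 / (0.087) ≈ 11.4943, so M₁ = 11.4943 × 796.9 ≈ 9159.8077 billion.
After the change m₂ = 1 / (0.0579) ≈ 17.2712, so M₂ = 17.2712 × 796.9 ≈ 13763.4193 billion.
ΔM = M₂ − M₁ = 13763.4193 − 9159.8077 = 4603.6116 billion.

C$4604 billion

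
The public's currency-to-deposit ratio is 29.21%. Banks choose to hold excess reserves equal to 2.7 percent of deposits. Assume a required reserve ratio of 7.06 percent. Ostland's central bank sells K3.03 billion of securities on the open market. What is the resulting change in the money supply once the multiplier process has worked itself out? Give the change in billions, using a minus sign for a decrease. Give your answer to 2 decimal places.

-10.05 billion

The money multiplier is m = (1 + c) / (rr + e + c) = (1 + 0.2921) / (0.0706 + 0.027 + 0.2921) ≈ 3.3156.
The sale removes 3.03 billion of base, so ΔM = m × ΔMB = 3.3156 × (−3.03) ≈ -10.0463 billion.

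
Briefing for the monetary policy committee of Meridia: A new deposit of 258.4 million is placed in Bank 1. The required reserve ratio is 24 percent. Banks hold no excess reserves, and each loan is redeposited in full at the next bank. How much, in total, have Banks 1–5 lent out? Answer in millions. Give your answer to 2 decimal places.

Bank i lends (1 − rr)^i of the original deposit: Bank 1 lends 258.4·0.7600 = 196.3840, Bank 2 lends 258.4·0.7600² ≈ 149.2518, and so on.
Summing a geometric series: total = 258.4·[0.7600·(1 − 0.7600^5) / (1 − 0.7600)] ≈ 610.7931 million.

610.79 million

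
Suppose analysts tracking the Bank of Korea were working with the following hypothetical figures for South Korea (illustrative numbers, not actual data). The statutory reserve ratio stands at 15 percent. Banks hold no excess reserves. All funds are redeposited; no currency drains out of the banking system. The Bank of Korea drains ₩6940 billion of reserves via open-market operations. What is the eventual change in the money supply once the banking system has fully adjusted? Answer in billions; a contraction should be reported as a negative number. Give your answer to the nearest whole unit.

-46267 billion

The simple money multiplier is m = 1/rr = 1/0.15 ≈ 6.66667.
An open-market sale reduces the monetary base by 6940 billion, so ΔM = m × ΔMB = 6.66667 × (−6940) = -46266.6898 billion.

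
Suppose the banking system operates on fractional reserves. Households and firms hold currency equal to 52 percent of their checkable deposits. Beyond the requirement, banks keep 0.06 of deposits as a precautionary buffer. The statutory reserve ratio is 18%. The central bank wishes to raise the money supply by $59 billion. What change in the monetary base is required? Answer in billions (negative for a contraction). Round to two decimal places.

$29.50 billion

The money multiplier is m = (1 + c) / (rr + e + c) = (1 + 0.52) / (0.18 + 0.06 + 0.52) = 2.
ΔMB = ΔM / m = (+59) / 2 = 29.5 billion.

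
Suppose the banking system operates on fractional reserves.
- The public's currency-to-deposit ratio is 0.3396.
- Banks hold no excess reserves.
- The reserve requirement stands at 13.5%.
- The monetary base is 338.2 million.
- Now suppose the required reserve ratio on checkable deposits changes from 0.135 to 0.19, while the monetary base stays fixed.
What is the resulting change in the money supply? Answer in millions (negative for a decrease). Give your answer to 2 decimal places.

-99.14 million

Initially m₁ = (1 + 0.3396) / (0.135 + 0.3396) ≈ 2.822587, so M₁ = 2.822587 × 338.2 ≈ 954.5989 million.
After the change m₂ = (1 + 0.3396) / (0.19 + 0.3396) ≈ 2.529456, so M₂ = 2.529456 × 338.2 ≈ 855.462 million.
ΔM = M₂ − M₁ = 855.462 − 954.5989 = -99.1369 million.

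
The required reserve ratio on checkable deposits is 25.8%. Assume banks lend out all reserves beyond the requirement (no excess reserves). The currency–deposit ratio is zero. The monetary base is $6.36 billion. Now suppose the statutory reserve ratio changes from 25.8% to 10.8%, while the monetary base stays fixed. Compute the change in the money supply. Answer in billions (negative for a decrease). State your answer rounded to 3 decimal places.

$34.238 billion

Initially m₁ = 1 / (0.258) ≈ 3.87597, so M₁ = 3.87597 × 6.36 ≈ 24.6512 billion.
After the change m₂ = 1 / (0.108) ≈ 9.25926, so M₂ = 9.25926 × 6.36 ≈ 58.8889 billion.
ΔM = M₂ − M₁ = 58.8889 − 24.6512 = 34.2377 billion.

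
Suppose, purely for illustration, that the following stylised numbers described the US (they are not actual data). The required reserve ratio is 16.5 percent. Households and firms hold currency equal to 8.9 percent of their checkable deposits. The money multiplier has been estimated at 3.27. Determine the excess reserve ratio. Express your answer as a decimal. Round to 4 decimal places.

Using m = 3.27. Since m = (1 + c)/(c + rr + e), the denominator satisfies c + rr + e = (1 + c)/m = (1 + 0.089) / 3.27 ≈ 0.333028.
With c = 0.089 and rr = 0.165, the excess reserve ratio is 0.333028 − 0.089 − 0.165 = 0.079028.

0.0790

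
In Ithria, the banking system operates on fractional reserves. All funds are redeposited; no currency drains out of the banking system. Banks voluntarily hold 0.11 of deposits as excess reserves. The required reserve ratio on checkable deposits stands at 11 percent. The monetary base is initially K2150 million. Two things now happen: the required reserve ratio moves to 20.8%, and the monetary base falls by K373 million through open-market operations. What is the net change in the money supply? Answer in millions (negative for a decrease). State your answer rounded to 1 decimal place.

-4184.7 million

Before: m₁ = 1 / (0.11 + 0.11) ≈ 4.545455, MB₁ = 2150, so M₁ = 4.545455 × 2150 ≈ 9772.7282 million.
After: m₂ = 1 / (0.208 + 0.11) ≈ 3.144654, MB₂ = 2150 − 373 = 1777, so M₂ = 3.144654 × 1777 ≈ 5588.0502 million.
ΔM = M₂ − M₁ = 5588.0502 − 9772.7282 = -4184.678 million.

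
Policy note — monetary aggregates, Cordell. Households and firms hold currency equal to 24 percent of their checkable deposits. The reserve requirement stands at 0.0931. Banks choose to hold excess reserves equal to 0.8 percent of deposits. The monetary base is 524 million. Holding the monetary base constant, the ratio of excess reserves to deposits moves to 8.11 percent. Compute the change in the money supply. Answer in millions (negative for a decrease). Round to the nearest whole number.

Initially m₁ = (1 + 0.24) / (0.0931 + 0.008 + 0.24) ≈ 3.6353, so M₁ = 3.6353 × 524 = 1904.8972 million.
After the change m₂ = (1 + 0.24) / (0.0931 + 0.0811 + 0.24) ≈ 2.9937, so M₂ = 2.9937 × 524 = 1568.6988 million.
ΔM = M₂ − M₁ = 1568.6988 − 1904.8972 = -336.1984 million.

-336 million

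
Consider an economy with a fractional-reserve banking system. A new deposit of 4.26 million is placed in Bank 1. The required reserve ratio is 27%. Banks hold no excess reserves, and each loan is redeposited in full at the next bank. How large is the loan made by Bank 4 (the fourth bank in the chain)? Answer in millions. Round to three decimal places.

Each bank lends a fraction (1 − rr) = 0.7300 of the deposit it receives, so Bank 4 receives 4.26·0.7300^3 and lends 4.26·0.7300^4 ≈ 1.2098 million.

1.210 million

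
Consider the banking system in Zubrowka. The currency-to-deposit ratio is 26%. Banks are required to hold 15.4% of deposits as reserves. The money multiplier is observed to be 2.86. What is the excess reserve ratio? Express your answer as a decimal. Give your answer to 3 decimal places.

0.027

Using m = 2.86. Since m = (1 + c)/(c + rr + e), the denominator satisfies c + rr + e = (1 + c)/m = (1 + 0.26) / 2.86 ≈ 0.440559.
With c = 0.26 and rr = 0.154, the excess reserve ratio is 0.440559 − 0.26 − 0.154 = 0.026559.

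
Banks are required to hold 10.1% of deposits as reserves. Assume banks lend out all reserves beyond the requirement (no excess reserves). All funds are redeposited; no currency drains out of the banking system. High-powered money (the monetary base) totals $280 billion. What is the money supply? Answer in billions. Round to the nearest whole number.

With no currency drain or excess reserves, the money multiplier is m = 1/rr = 1/0.101 ≈ 9.9010.
Money supply M = m × MB = 9.9010 × 280 = 2772.28 billion.

$2772 billion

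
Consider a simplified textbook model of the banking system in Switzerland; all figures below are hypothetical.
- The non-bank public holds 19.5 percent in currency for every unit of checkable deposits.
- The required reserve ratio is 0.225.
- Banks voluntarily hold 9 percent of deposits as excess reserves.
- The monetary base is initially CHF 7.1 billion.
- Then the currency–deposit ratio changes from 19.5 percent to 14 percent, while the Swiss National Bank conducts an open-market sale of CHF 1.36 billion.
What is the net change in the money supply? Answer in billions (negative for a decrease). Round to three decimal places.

Before: m₁ = (1 + 0.195) / (0.225 + 0.09 + 0.195) ≈ 2.34314, MB₁ = 7.1, so M₁ = 2.34314 × 7.1 ≈ 16.6363 billion.
After: m₂ = (1 + 0.14) / (0.225 + 0.09 + 0.14) ≈ 2.50549, MB₂ = 7.1 − 1.36 = 5.74, so M₂ = 2.50549 × 5.74 ≈ 14.3815 billion.
ΔM = M₂ − M₁ = 14.3815 − 16.6363 = -2.2548 billion.

-2.255 billion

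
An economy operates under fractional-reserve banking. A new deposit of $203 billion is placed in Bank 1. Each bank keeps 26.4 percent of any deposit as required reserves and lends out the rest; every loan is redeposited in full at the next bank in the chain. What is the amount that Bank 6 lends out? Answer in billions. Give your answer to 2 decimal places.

Each bank lends a fraction (1 − rr) = 0.7360 of the deposit it receives, so Bank 6 receives 203·0.7360^5 and lends 203·0.7360^6 ≈ 32.2673 billion.

$32.27 billion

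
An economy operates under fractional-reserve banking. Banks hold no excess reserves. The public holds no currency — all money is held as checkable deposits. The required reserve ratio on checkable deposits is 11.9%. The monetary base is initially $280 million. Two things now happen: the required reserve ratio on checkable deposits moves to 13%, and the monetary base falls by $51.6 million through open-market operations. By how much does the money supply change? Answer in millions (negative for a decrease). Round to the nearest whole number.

Before: m₁ = 1 / (0.119) ≈ 8.4034, MB₁ = 280, so M₁ = 8.4034 × 280 = 2352.952 million.
After: m₂ = 1 / (0.13) ≈ 7.6923, MB₂ = 280 − 51.6 = 228.4, so M₂ = 7.6923 × 228.4 ≈ 1756.9213 million.
ΔM = M₂ − M₁ = 1756.9213 − 2352.952 = -596.0307 million.

-596 million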